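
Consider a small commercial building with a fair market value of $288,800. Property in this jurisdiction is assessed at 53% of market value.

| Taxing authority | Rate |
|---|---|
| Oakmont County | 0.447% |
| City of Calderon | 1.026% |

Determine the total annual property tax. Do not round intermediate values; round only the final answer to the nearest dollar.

$2,255

Assessed value = $288,800 × 0.53 = $153,064
Oakmont County: $153,064 × 0.00447 = $684.19608
City of Calderon: $153,064 × 0.01026 = $1,570.43664
Total = $684.19608 + $1,570.43664 = $2,254.63272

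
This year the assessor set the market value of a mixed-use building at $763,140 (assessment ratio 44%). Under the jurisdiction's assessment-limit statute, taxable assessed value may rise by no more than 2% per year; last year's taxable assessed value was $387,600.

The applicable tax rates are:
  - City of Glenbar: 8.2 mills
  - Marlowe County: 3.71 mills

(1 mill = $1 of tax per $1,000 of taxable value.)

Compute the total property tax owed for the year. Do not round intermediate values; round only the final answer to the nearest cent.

$3,999.16

Uncapped assessed value = $763,140 × 0.44 = $335,781.6
Cap limit = $387,600 × 1.02 = $395,352
Taxable assessed value = min($335,781.6, $395,352) = $335,781.6 (cap does not bind)
City of Glenbar: $335,781.6 × 0.0082 = $2,753.40912
Marlowe County: $335,781.6 × 0.00371 = $1,245.749736
Total = $3,999.158856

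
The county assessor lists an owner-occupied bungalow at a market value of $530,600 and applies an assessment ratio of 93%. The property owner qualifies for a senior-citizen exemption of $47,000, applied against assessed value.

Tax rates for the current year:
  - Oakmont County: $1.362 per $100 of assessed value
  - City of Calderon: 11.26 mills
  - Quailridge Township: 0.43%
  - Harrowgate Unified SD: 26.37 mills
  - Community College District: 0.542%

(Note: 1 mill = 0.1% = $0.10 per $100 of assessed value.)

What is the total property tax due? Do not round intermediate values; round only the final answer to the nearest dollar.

Assessed value = $530,600 × 0.93 = $493,458
Taxable value = $493,458 − $47,000 = $446,458
Oakmont County: $446,458 × 0.01362 = $6,080.75796
City of Calderon: $446,458 × 0.01126 = $5,027.11708
Quailridge Township: $446,458 × 0.0043 = $1,919.7694
Harrowgate Unified SD: $446,458 × 0.02637 = $11,773.09746
Community College District: $446,458 × 0.00542 = $2,419.80236
Total = $27,220.54426

$27,221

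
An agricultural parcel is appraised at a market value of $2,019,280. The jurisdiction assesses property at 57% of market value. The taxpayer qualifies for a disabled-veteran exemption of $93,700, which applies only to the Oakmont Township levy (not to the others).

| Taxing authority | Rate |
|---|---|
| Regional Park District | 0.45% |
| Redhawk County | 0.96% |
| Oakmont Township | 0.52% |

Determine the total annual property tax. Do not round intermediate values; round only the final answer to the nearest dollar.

Assessed value = $2,019,280 × 0.57 = $1,150,989.6
Regional Park District: $1,150,989.6 × 0.0045 = $5,179.4532
Redhawk County: $1,150,989.6 × 0.0096 = $11,049.50016
Oakmont Township: ($1,150,989.6 − $93,700) × 0.0052 = $1,057,289.6 × 0.0052 = $5,497.90592
Total = $21,726.85928

$21,727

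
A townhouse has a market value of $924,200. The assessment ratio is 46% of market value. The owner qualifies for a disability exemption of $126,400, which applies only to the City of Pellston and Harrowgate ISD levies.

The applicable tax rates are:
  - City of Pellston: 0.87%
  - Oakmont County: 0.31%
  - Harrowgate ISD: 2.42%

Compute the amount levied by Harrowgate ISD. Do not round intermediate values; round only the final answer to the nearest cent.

Assessed value = $924,200 × 0.46 = $425,132
Harrowgate ISD taxable value = $425,132 − $126,400 = $298,732
Harrowgate ISD levy = $298,732 × 0.0242 = $7,229.3144

$7,229.31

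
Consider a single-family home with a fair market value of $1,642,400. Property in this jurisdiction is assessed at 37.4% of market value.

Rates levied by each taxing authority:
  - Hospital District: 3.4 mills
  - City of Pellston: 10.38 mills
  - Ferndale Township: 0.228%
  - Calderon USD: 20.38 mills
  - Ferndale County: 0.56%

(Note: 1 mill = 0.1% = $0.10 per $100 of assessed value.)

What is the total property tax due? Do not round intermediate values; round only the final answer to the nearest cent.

Assessed value = $1,642,400 × 0.374 = $614,257.6
Hospital District: $614,257.6 × 0.0034 = $2,088.47584
City of Pellston: $614,257.6 × 0.01038 = $6,375.993888
Ferndale Township: $614,257.6 × 0.00228 = $1,400.507328
Calderon USD: $614,257.6 × 0.02038 = $12,518.569888
Ferndale County: $614,257.6 × 0.0056 = $3,439.84256
Total = $25,823.389504

$25,823.39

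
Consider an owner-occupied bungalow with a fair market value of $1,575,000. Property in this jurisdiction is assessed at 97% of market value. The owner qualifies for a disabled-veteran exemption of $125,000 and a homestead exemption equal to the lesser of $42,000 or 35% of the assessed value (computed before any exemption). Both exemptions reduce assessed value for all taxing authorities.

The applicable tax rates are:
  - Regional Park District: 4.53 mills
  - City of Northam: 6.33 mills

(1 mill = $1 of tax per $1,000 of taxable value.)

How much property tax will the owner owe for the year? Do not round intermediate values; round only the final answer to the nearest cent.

Assessed value = $1,575,000 × 0.97 = $1,527,750
Homestead exemption = min($42,000, 35% × $1,527,750) = min($42,000, $534,712.5) = $42,000 (dollar cap binds)
Taxable value = $1,527,750 − $125,000 − $42,000 = $1,360,750
Regional Park District: $1,360,750 × 0.00453 = $6,164.1975
City of Northam: $1,360,750 × 0.00633 = $8,613.5475
Total = $14,777.745

$14,777.75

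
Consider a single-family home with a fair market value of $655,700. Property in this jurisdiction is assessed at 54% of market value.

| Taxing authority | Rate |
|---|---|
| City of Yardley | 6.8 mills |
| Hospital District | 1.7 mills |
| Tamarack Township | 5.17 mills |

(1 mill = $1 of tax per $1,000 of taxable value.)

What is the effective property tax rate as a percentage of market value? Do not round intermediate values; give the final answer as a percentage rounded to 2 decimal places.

0.74%

Assessed value = $655,700 × 0.54 = $354,078
City of Yardley: $354,078 × 0.0068 = $2,407.7304
Hospital District: $354,078 × 0.0017 = $601.9326
Tamarack Township: $354,078 × 0.00517 = $1,830.58326
Total tax = $4,840.24626
Effective rate = $4,840.24626 ÷ $655,700 = 0.74% of market value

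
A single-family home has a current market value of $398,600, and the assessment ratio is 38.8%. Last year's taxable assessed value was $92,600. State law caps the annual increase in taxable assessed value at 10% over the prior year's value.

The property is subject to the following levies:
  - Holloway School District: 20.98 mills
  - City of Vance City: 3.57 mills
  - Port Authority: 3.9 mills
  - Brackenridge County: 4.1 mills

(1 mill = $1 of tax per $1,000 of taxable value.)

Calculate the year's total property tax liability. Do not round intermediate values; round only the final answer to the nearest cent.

Uncapped assessed value = $398,600 × 0.388 = $154,656.8
Cap limit = $92,600 × 1.1 = $101,860
Taxable assessed value = min($154,656.8, $101,860) = $101,860 (cap binds)
Holloway School District: $101,860 × 0.02098 = $2,137.0228
City of Vance City: $101,860 × 0.00357 = $363.6402
Port Authority: $101,860 × 0.0039 = $397.254
Brackenridge County: $101,860 × 0.0041 = $417.626
Total = $3,315.543

$3,315.54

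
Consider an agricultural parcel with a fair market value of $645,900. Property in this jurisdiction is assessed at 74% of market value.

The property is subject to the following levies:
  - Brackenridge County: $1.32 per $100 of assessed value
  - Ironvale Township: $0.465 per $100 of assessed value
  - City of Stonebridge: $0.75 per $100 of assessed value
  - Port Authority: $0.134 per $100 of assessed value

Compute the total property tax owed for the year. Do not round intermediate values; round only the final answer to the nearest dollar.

$12,757

Assessed value = $645,900 × 0.74 = $477,966
Brackenridge County: $477,966 × 0.0132 = $6,309.1512
Ironvale Township: $477,966 × 0.00465 = $2,222.5419
City of Stonebridge: $477,966 × 0.0075 = $3,584.745
Port Authority: $477,966 × 0.00134 = $640.47444
Total = $6,309.1512 + $2,222.5419 + $3,584.745 + $640.47444 = $12,756.91254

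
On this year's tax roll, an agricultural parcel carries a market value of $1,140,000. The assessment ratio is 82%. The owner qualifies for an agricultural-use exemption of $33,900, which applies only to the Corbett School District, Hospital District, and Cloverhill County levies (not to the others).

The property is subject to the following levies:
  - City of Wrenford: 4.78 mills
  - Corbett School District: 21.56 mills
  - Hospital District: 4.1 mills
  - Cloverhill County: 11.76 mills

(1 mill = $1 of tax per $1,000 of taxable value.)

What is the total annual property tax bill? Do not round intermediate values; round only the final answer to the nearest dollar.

$38,180

Assessed value = $1,140,000 × 0.82 = $934,800
City of Wrenford: $934,800 × 0.00478 = $4,468.344
Corbett School District: ($934,800 − $33,900) × 0.02156 = $900,900 × 0.02156 = $19,423.404
Hospital District: ($934,800 − $33,900) × 0.0041 = $900,900 × 0.0041 = $3,693.69
Cloverhill County: ($934,800 − $33,900) × 0.01176 = $900,900 × 0.01176 = $10,594.584
Total = $38,180.022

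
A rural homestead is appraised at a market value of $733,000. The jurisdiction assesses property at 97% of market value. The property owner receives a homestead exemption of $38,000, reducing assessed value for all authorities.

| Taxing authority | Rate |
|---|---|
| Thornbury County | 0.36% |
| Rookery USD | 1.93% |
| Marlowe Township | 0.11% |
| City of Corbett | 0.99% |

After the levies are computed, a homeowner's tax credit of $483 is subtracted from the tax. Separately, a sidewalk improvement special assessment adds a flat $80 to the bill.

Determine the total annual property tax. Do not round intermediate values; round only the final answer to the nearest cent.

Assessed value = $733,000 × 0.97 = $711,010
Taxable value = $711,010 − $38,000 = $673,010
Thornbury County: $673,010 × 0.0036 = $2,422.836
Rookery USD: $673,010 × 0.0193 = $12,989.093
Marlowe Township: $673,010 × 0.0011 = $740.311
City of Corbett: $673,010 × 0.0099 = $6,662.799
Levies subtotal = $22,815.039
After credit = $22,815.039 − $483 = $22,332.039
Total = $22,332.039 + $80 = $22,412.039

$22,412.04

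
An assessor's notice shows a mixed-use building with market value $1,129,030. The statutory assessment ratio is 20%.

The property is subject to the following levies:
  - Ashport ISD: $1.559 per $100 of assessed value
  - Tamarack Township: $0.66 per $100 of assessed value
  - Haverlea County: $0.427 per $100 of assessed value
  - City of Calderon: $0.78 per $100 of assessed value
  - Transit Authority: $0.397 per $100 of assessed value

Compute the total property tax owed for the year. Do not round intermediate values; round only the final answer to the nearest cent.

$8,632.56

Assessed value = $1,129,030 × 0.2 = $225,806
Ashport ISD: $225,806 × 0.01559 = $3,520.31554
Tamarack Township: $225,806 × 0.0066 = $1,490.3196
Haverlea County: $225,806 × 0.00427 = $964.19162
City of Calderon: $225,806 × 0.0078 = $1,761.2868
Transit Authority: $225,806 × 0.00397 = $896.44982
Total = $3,520.31554 + $1,490.3196 + $964.19162 + $1,761.2868 + $896.44982 = $8,632.56338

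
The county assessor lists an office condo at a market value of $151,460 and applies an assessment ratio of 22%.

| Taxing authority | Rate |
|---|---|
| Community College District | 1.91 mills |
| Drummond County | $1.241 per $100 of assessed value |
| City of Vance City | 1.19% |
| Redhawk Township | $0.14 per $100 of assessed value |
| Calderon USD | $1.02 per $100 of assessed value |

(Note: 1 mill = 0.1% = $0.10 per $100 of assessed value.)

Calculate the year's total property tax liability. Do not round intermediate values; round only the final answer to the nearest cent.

$1,260.21

Assessed value = $151,460 × 0.22 = $33,321.2
Community College District: $33,321.2 × 0.00191 = $63.643492
Drummond County: $33,321.2 × 0.01241 = $413.516092
City of Vance City: $33,321.2 × 0.0119 = $396.52228
Redhawk Township: $33,321.2 × 0.0014 = $46.64968
Calderon USD: $33,321.2 × 0.0102 = $339.87624
Total = $1,260.207784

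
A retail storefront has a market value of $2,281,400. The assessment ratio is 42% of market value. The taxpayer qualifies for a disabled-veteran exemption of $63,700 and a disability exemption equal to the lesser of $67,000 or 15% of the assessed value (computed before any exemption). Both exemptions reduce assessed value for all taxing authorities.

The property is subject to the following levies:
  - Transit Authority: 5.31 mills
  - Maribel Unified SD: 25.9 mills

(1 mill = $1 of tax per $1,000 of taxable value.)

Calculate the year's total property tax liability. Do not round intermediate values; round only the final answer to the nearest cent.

Assessed value = $2,281,400 × 0.42 = $958,188
Disability exemption = min($67,000, 15% × $958,188) = min($67,000, $143,728.2) = $67,000 (dollar cap binds)
Taxable value = $958,188 − $63,700 − $67,000 = $827,488
Transit Authority: $827,488 × 0.00531 = $4,393.96128
Maribel Unified SD: $827,488 × 0.0259 = $21,431.9392
Total = $25,825.90048

$25,825.90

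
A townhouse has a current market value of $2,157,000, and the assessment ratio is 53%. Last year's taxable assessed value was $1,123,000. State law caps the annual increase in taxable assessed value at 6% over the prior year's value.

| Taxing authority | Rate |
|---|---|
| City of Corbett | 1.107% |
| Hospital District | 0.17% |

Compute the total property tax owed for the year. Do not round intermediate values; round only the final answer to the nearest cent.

Uncapped assessed value = $2,157,000 × 0.53 = $1,143,210
Cap limit = $1,123,000 × 1.06 = $1,190,380
Taxable assessed value = min($1,143,210, $1,190,380) = $1,143,210 (cap does not bind)
City of Corbett: $1,143,210 × 0.01107 = $12,655.3347
Hospital District: $1,143,210 × 0.0017 = $1,943.457
Total = $14,598.7917

$14,598.79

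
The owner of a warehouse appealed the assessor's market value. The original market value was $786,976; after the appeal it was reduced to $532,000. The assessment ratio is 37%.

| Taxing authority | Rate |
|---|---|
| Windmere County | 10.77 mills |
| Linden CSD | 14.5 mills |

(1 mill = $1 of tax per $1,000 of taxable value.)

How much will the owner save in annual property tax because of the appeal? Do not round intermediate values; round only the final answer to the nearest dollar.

Old assessed value = $786,976 × 0.37 = $291,181.12
New assessed value = $532,000 × 0.37 = $196,840
Combined rate = 0.01077 + 0.0145 = 0.02527
Old tax = $291,181.12 × 0.02527 = $7,358.1469024
New tax = $196,840 × 0.02527 = $4,974.1468
Reduction = $7,358.1469024 − $4,974.1468 = $2,384.0001024

$2,384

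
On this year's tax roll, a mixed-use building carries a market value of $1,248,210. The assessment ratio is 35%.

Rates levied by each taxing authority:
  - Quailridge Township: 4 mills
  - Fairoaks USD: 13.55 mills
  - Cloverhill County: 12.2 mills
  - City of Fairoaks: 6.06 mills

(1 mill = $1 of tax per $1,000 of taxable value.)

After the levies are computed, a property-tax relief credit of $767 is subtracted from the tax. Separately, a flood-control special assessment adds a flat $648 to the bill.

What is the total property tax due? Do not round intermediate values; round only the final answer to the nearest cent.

$15,525.44

Assessed value = $1,248,210 × 0.35 = $436,873.5
Quailridge Township: $436,873.5 × 0.004 = $1,747.494
Fairoaks USD: $436,873.5 × 0.01355 = $5,919.635925
Cloverhill County: $436,873.5 × 0.0122 = $5,329.8567
City of Fairoaks: $436,873.5 × 0.00606 = $2,647.45341
Levies subtotal = $15,644.440035
After credit = $15,644.440035 − $767 = $14,877.440035
Total = $14,877.440035 + $648 = $15,525.440035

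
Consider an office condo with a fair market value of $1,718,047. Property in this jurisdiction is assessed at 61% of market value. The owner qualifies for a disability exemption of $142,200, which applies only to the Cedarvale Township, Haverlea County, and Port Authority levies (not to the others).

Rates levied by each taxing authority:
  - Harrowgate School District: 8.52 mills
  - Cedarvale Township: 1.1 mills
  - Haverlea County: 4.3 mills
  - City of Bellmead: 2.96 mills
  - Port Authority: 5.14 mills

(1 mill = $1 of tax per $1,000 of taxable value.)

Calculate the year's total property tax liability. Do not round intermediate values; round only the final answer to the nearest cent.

$21,578.36

Assessed value = $1,718,047 × 0.61 = $1,048,008.67
Harrowgate School District: $1,048,008.67 × 0.00852 = $8,929.0338684
Cedarvale Township: ($1,048,008.67 − $142,200) × 0.0011 = $905,808.67 × 0.0011 = $996.389537
Haverlea County: ($1,048,008.67 − $142,200) × 0.0043 = $905,808.67 × 0.0043 = $3,894.977281
City of Bellmead: $1,048,008.67 × 0.00296 = $3,102.1056632
Port Authority: ($1,048,008.67 − $142,200) × 0.00514 = $905,808.67 × 0.00514 = $4,655.8565638
Total = $21,578.3629134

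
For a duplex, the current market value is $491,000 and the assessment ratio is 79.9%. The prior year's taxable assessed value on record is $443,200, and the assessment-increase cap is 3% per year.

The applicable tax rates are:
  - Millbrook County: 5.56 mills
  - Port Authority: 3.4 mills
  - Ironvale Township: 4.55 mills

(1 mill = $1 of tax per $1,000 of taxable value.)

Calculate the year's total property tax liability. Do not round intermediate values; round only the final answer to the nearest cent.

Uncapped assessed value = $491,000 × 0.799 = $392,309
Cap limit = $443,200 × 1.03 = $456,496
Taxable assessed value = min($392,309, $456,496) = $392,309 (cap does not bind)
Millbrook County: $392,309 × 0.00556 = $2,181.23804
Port Authority: $392,309 × 0.0034 = $1,333.8506
Ironvale Township: $392,309 × 0.00455 = $1,785.00595
Total = $5,300.09459

$5,300.09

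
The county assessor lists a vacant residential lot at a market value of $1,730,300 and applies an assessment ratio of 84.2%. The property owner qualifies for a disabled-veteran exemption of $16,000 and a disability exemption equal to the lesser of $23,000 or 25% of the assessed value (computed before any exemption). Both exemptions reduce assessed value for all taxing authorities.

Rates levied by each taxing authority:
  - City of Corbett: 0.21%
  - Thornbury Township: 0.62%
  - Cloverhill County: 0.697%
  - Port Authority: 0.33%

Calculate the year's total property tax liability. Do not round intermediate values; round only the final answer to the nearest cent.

$26,330.64

Assessed value = $1,730,300 × 0.842 = $1,456,912.6
Disability exemption = min($23,000, 25% × $1,456,912.6) = min($23,000, $364,228.15) = $23,000 (dollar cap binds)
Taxable value = $1,456,912.6 − $16,000 − $23,000 = $1,417,912.6
City of Corbett: $1,417,912.6 × 0.0021 = $2,977.61646
Thornbury Township: $1,417,912.6 × 0.0062 = $8,791.05812
Cloverhill County: $1,417,912.6 × 0.00697 = $9,882.850822
Port Authority: $1,417,912.6 × 0.0033 = $4,679.11158
Total = $26,330.636982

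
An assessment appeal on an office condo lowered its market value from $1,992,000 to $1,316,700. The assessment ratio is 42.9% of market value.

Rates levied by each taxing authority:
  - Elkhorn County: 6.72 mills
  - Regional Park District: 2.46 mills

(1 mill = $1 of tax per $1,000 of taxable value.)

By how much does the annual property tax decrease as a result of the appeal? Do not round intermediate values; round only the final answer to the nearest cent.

$2,659.48

Old assessed value = $1,992,000 × 0.429 = $854,568
New assessed value = $1,316,700 × 0.429 = $564,864.3
Combined rate = 0.00672 + 0.00246 = 0.00918
Old tax = $854,568 × 0.00918 = $7,844.93424
New tax = $564,864.3 × 0.00918 = $5,185.454274
Reduction = $7,844.93424 − $5,185.454274 = $2,659.479966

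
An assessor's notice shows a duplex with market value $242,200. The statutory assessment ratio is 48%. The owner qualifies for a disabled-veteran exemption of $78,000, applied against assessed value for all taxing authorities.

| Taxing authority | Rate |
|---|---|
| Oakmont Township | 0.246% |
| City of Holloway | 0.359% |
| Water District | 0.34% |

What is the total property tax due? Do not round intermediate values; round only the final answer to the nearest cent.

$361.52

Assessed value = $242,200 × 0.48 = $116,256
Taxable value = $116,256 − $78,000 = $38,256
Oakmont Township: $38,256 × 0.00246 = $94.10976
City of Holloway: $38,256 × 0.00359 = $137.33904
Water District: $38,256 × 0.0034 = $130.0704
Total = $94.10976 + $137.33904 + $130.0704 = $361.5192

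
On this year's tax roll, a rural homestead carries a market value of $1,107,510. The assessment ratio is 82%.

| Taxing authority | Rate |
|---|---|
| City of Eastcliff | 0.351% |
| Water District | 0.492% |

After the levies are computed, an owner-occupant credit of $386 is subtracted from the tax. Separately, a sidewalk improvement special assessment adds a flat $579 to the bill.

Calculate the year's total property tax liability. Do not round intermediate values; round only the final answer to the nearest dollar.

$7,849

Assessed value = $1,107,510 × 0.82 = $908,158.2
City of Eastcliff: $908,158.2 × 0.00351 = $3,187.635282
Water District: $908,158.2 × 0.00492 = $4,468.138344
Levies subtotal = $7,655.773626
After credit = $7,655.773626 − $386 = $7,269.773626
Total = $7,269.773626 + $579 = $7,848.773626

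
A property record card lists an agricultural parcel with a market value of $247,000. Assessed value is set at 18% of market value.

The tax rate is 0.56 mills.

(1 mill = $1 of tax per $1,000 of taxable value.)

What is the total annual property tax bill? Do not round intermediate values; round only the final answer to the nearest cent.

$24.90

Assessed value = $247,000 × 0.18 = $44,460
Tax = $44,460 × 0.00056 = $24.8976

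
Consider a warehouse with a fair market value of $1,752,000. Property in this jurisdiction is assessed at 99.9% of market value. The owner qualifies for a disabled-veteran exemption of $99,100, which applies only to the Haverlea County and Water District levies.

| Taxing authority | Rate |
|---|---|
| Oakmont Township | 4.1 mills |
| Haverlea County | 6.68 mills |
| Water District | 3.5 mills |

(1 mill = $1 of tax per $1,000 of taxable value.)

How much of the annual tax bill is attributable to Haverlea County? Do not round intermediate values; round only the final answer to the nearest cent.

$11,029.67

Assessed value = $1,752,000 × 0.999 = $1,750,248
Haverlea County taxable value = $1,750,248 − $99,100 = $1,651,148
Haverlea County levy = $1,651,148 × 0.00668 = $11,029.66864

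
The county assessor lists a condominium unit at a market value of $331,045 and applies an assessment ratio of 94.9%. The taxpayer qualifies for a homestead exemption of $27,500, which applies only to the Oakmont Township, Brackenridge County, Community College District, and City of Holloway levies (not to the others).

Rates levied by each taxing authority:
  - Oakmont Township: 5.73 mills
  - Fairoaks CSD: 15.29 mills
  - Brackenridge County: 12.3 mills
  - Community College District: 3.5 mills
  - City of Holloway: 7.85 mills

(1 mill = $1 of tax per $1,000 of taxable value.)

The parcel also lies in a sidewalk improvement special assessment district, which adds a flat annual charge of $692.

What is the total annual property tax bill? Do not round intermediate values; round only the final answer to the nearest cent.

Assessed value = $331,045 × 0.949 = $314,161.705
Oakmont Township: ($314,161.705 − $27,500) × 0.00573 = $286,661.705 × 0.00573 = $1,642.57156965
Fairoaks CSD: $314,161.705 × 0.01529 = $4,803.53246945
Brackenridge County: ($314,161.705 − $27,500) × 0.0123 = $286,661.705 × 0.0123 = $3,525.9389715
Community College District: ($314,161.705 − $27,500) × 0.0035 = $286,661.705 × 0.0035 = $1,003.3159675
City of Holloway: ($314,161.705 − $27,500) × 0.00785 = $286,661.705 × 0.00785 = $2,250.29438425
Levies subtotal = $13,225.65336235
Total = $13,225.65336235 + $692 = $13,917.65336235

$13,917.65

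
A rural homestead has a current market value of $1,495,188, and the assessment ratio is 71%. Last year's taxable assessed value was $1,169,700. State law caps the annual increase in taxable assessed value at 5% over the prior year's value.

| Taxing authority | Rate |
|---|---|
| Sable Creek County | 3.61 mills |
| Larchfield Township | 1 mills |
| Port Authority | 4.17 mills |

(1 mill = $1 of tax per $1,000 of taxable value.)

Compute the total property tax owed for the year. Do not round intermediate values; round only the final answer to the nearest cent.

$9,320.70

Uncapped assessed value = $1,495,188 × 0.71 = $1,061,583.48
Cap limit = $1,169,700 × 1.05 = $1,228,185
Taxable assessed value = min($1,061,583.48, $1,228,185) = $1,061,583.48 (cap does not bind)
Sable Creek County: $1,061,583.48 × 0.00361 = $3,832.3163628
Larchfield Township: $1,061,583.48 × 0.001 = $1,061.58348
Port Authority: $1,061,583.48 × 0.00417 = $4,426.8031116
Total = $9,320.7029544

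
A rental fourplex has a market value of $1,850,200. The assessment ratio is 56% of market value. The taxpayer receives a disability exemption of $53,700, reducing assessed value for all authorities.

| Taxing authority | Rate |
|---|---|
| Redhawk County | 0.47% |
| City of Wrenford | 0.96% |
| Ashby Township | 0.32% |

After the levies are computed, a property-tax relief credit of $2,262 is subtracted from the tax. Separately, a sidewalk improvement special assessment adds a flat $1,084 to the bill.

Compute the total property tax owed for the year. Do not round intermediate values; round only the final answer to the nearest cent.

$16,014.21

Assessed value = $1,850,200 × 0.56 = $1,036,112
Taxable value = $1,036,112 − $53,700 = $982,412
Redhawk County: $982,412 × 0.0047 = $4,617.3364
City of Wrenford: $982,412 × 0.0096 = $9,431.1552
Ashby Township: $982,412 × 0.0032 = $3,143.7184
Levies subtotal = $17,192.21
After credit = $17,192.21 − $2,262 = $14,930.21
Total = $14,930.21 + $1,084 = $16,014.21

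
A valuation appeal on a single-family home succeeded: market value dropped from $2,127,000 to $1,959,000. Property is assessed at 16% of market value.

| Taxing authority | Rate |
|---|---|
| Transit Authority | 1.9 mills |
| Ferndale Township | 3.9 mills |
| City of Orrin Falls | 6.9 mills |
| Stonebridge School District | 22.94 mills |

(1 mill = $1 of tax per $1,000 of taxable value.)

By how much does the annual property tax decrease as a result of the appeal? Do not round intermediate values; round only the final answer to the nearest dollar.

Old assessed value = $2,127,000 × 0.16 = $340,320
New assessed value = $1,959,000 × 0.16 = $313,440
Combined rate = 0.0019 + 0.0039 + 0.0069 + 0.02294 = 0.03564
Old tax = $340,320 × 0.03564 = $12,129.0048
New tax = $313,440 × 0.03564 = $11,171.0016
Reduction = $12,129.0048 − $11,171.0016 = $958.0032

$958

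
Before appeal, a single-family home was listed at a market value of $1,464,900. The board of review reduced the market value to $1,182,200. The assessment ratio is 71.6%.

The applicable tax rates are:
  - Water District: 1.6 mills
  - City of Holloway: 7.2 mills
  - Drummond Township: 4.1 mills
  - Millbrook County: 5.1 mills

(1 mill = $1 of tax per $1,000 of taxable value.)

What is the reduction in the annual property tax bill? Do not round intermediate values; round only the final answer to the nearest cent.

Old assessed value = $1,464,900 × 0.716 = $1,048,868.4
New assessed value = $1,182,200 × 0.716 = $846,455.2
Combined rate = 0.0016 + 0.0072 + 0.0041 + 0.0051 = 0.018
Old tax = $1,048,868.4 × 0.018 = $18,879.6312
New tax = $846,455.2 × 0.018 = $15,236.1936
Reduction = $18,879.6312 − $15,236.1936 = $3,643.4376

$3,643.44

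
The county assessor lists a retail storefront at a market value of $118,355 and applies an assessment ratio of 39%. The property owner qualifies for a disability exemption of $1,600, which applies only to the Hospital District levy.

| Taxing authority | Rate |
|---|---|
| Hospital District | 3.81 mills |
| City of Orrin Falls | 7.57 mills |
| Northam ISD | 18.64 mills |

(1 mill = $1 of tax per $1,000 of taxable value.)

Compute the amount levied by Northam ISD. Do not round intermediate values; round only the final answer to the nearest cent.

$860.39

Assessed value = $118,355 × 0.39 = $46,158.45
Northam ISD taxable value = $46,158.45 (exemption does not apply)
Northam ISD levy = $46,158.45 × 0.01864 = $860.393508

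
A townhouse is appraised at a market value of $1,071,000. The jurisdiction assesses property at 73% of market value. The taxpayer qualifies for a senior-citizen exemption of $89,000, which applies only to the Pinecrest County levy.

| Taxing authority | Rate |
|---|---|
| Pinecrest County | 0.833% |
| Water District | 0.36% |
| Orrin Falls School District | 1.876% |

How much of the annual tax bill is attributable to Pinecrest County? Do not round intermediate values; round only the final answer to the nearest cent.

Assessed value = $1,071,000 × 0.73 = $781,830
Pinecrest County taxable value = $781,830 − $89,000 = $692,830
Pinecrest County levy = $692,830 × 0.00833 = $5,771.2739

$5,771.27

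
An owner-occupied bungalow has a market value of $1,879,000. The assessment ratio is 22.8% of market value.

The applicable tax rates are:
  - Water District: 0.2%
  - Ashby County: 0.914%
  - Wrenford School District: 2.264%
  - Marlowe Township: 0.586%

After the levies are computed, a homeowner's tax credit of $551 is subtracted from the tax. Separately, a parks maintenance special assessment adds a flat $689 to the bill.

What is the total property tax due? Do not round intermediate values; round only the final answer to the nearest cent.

Assessed value = $1,879,000 × 0.228 = $428,412
Water District: $428,412 × 0.002 = $856.824
Ashby County: $428,412 × 0.00914 = $3,915.68568
Wrenford School District: $428,412 × 0.02264 = $9,699.24768
Marlowe Township: $428,412 × 0.00586 = $2,510.49432
Levies subtotal = $16,982.25168
After credit = $16,982.25168 − $551 = $16,431.25168
Total = $16,431.25168 + $689 = $17,120.25168

$17,120.25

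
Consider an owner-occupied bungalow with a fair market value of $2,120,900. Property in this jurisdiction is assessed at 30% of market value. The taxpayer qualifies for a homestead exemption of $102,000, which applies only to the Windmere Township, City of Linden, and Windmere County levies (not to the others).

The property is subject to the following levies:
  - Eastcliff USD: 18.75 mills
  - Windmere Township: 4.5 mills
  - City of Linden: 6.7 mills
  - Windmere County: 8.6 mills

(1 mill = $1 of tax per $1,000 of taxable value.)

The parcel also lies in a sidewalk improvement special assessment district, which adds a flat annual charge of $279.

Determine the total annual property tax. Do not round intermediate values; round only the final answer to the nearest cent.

Assessed value = $2,120,900 × 0.3 = $636,270
Eastcliff USD: $636,270 × 0.01875 = $11,930.0625
Windmere Township: ($636,270 − $102,000) × 0.0045 = $534,270 × 0.0045 = $2,404.215
City of Linden: ($636,270 − $102,000) × 0.0067 = $534,270 × 0.0067 = $3,579.609
Windmere County: ($636,270 − $102,000) × 0.0086 = $534,270 × 0.0086 = $4,594.722
Levies subtotal = $22,508.6085
Total = $22,508.6085 + $279 = $22,787.6085

$22,787.61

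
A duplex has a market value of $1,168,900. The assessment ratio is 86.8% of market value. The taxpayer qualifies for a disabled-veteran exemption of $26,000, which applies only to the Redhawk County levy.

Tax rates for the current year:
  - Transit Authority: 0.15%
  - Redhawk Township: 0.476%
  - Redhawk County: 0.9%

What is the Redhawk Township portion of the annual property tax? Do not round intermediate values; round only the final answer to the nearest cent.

$4,829.52

Assessed value = $1,168,900 × 0.868 = $1,014,605.2
Redhawk Township taxable value = $1,014,605.2 (exemption does not apply)
Redhawk Township levy = $1,014,605.2 × 0.00476 = $4,829.520752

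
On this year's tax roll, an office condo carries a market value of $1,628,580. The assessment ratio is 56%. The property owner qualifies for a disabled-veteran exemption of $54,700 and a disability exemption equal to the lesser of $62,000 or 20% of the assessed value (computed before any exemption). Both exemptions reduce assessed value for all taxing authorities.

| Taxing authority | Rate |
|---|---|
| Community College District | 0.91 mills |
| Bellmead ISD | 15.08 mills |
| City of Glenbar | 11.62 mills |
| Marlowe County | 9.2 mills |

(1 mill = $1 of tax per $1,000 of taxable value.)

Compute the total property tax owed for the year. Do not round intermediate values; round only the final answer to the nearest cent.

Assessed value = $1,628,580 × 0.56 = $912,004.8
Disability exemption = min($62,000, 20% × $912,004.8) = min($62,000, $182,400.96) = $62,000 (dollar cap binds)
Taxable value = $912,004.8 − $54,700 − $62,000 = $795,304.8
Community College District: $795,304.8 × 0.00091 = $723.727368
Bellmead ISD: $795,304.8 × 0.01508 = $11,993.196384
City of Glenbar: $795,304.8 × 0.01162 = $9,241.441776
Marlowe County: $795,304.8 × 0.0092 = $7,316.80416
Total = $29,275.169688

$29,275.17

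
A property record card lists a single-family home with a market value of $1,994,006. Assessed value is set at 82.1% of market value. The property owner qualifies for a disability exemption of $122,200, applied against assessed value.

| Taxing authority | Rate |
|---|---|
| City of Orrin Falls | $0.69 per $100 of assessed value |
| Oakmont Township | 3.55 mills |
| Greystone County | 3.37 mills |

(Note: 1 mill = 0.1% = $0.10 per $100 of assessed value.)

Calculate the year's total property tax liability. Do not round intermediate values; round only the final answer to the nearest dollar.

Assessed value = $1,994,006 × 0.821 = $1,637,078.926
Taxable value = $1,637,078.926 − $122,200 = $1,514,878.926
City of Orrin Falls: $1,514,878.926 × 0.0069 = $10,452.6645894
Oakmont Township: $1,514,878.926 × 0.00355 = $5,377.8201873
Greystone County: $1,514,878.926 × 0.00337 = $5,105.14198062
Total = $20,935.62675732

$20,936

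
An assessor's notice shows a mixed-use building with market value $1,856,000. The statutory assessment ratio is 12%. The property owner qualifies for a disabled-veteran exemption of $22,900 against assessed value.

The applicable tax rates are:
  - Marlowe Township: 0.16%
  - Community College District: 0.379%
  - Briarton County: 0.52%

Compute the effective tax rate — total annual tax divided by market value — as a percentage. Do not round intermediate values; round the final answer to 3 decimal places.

0.114%

Assessed value = $1,856,000 × 0.12 = $222,720
Taxable value = $222,720 − $22,900 = $199,820
Marlowe Township: $199,820 × 0.0016 = $319.712
Community College District: $199,820 × 0.00379 = $757.3178
Briarton County: $199,820 × 0.0052 = $1,039.064
Total tax = $2,116.0938
Effective rate = $2,116.0938 ÷ $1,856,000 = 0.114% of market value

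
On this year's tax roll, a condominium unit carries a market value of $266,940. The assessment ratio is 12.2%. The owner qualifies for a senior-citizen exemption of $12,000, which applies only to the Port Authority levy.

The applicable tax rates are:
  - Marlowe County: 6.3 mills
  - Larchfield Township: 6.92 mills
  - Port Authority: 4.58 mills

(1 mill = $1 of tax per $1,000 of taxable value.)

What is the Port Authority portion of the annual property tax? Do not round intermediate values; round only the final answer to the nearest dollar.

Assessed value = $266,940 × 0.122 = $32,566.68
Port Authority taxable value = $32,566.68 − $12,000 = $20,566.68
Port Authority levy = $20,566.68 × 0.00458 = $94.1953944

$94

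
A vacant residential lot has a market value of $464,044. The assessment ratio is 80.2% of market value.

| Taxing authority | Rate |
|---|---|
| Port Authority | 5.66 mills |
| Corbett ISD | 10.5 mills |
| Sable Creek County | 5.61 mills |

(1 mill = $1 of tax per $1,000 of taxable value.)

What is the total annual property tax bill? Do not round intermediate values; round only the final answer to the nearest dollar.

$8,102

Assessed value = $464,044 × 0.802 = $372,163.288
Port Authority: $372,163.288 × 0.00566 = $2,106.44421008
Corbett ISD: $372,163.288 × 0.0105 = $3,907.714524
Sable Creek County: $372,163.288 × 0.00561 = $2,087.83604568
Total = $2,106.44421008 + $3,907.714524 + $2,087.83604568 = $8,101.99477976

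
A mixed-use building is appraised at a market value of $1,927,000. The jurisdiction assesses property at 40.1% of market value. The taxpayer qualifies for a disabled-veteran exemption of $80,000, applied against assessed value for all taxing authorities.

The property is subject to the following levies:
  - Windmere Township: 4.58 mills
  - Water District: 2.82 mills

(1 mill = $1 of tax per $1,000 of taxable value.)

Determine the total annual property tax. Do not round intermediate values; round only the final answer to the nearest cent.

Assessed value = $1,927,000 × 0.401 = $772,727
Taxable value = $772,727 − $80,000 = $692,727
Windmere Township: $692,727 × 0.00458 = $3,172.68966
Water District: $692,727 × 0.00282 = $1,953.49014
Total = $3,172.68966 + $1,953.49014 = $5,126.1798

$5,126.18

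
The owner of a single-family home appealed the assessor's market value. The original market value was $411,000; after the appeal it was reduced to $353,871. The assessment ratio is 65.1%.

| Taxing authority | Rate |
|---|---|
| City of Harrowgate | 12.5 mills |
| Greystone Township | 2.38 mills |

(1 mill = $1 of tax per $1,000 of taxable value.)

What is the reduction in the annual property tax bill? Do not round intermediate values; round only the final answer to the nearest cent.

Old assessed value = $411,000 × 0.651 = $267,561
New assessed value = $353,871 × 0.651 = $230,370.021
Combined rate = 0.0125 + 0.00238 = 0.01488
Old tax = $267,561 × 0.01488 = $3,981.30768
New tax = $230,370.021 × 0.01488 = $3,427.90591248
Reduction = $3,981.30768 − $3,427.90591248 = $553.40176752

$553.40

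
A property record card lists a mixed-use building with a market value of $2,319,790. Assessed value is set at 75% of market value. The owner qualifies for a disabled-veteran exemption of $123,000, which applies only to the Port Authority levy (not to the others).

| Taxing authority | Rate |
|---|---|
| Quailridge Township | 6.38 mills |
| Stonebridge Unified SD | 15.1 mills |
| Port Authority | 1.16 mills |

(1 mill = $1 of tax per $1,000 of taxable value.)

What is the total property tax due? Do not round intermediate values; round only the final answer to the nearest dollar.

Assessed value = $2,319,790 × 0.75 = $1,739,842.5
Quailridge Township: $1,739,842.5 × 0.00638 = $11,100.19515
Stonebridge Unified SD: $1,739,842.5 × 0.0151 = $26,271.62175
Port Authority: ($1,739,842.5 − $123,000) × 0.00116 = $1,616,842.5 × 0.00116 = $1,875.5373
Total = $39,247.3542

$39,247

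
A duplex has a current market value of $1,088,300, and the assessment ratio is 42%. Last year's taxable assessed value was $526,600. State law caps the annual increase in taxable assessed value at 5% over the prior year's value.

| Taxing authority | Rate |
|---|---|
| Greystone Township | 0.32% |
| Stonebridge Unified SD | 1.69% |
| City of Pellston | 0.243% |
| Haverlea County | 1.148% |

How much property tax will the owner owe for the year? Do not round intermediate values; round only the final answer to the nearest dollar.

Uncapped assessed value = $1,088,300 × 0.42 = $457,086
Cap limit = $526,600 × 1.05 = $552,930
Taxable assessed value = min($457,086, $552,930) = $457,086 (cap does not bind)
Greystone Township: $457,086 × 0.0032 = $1,462.6752
Stonebridge Unified SD: $457,086 × 0.0169 = $7,724.7534
City of Pellston: $457,086 × 0.00243 = $1,110.71898
Haverlea County: $457,086 × 0.01148 = $5,247.34728
Total = $15,545.49486

$15,545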